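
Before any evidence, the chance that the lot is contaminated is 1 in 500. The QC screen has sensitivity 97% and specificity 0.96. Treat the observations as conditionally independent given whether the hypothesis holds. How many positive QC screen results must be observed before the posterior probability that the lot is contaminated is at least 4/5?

3

Prior odds: 0.002 ÷ 0.998 = 1/499.
False-positive rate = 1 − 0.96 = 0.04; likelihood ratio of a positive = 0.97/0.04 = 24.25.
Target odds: 0.8 ÷ 0.2 = 4.
Need (1/499) × 24.25ⁿ ≥ 4, i.e. 24.25ⁿ ≥ 1996.
24.25² = 588.0625 falls short of 1996 but 24.25³ = 912673/64 reaches it, so n = 3.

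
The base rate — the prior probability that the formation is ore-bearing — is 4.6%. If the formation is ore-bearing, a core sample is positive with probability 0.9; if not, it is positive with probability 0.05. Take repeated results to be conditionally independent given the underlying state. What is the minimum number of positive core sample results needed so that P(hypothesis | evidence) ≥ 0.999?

Prior odds = 0.046/0.954 = 23/477.
Likelihood ratio of a positive = 0.9/0.05 = 18.
Target odds: 0.999 ÷ 0.001 = 999.
Require 18ⁿ ≥ 999 ÷ (23/477) = 476523/23.
18³ = 5832 falls short of 476523/23 but 18⁴ = 104976 reaches it, so n = 4.

4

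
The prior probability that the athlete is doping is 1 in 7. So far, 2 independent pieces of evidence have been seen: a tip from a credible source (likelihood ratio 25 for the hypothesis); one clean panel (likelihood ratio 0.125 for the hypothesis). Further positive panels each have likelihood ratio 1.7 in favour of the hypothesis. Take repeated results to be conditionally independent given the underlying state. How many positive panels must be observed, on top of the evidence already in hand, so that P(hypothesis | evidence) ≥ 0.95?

7

Prior odds = (1/7)/(6/7) = 1/6.
Combined Bayes factor of the evidence already in hand = 25 × 0.125 = 3.125.
Odds after that evidence = (1/6) × 3.125 = 25/48.
Target odds = 0.95/0.05 = 19.
Need 1.7ⁿ ≥ 19 ÷ (25/48) = 36.48.
1.7⁶ = 24137569/1000000 falls short of 36.48 but 1.7⁷ = 410338673/10000000 reaches it, so n = 7.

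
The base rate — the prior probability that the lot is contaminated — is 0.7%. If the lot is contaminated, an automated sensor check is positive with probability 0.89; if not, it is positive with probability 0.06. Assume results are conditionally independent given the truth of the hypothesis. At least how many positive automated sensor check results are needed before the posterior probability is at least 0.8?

3

Prior odds = 0.007/0.993 = 7/993.
Likelihood ratio of a positive = 0.89/0.06 = 89/6.
Target odds: 0.8 ÷ 0.2 = 4.
Need (7/993) × (89/6)ⁿ ≥ 4, i.e. (89/6)ⁿ ≥ 3972/7.
(89/6)² = 7921/36 falls short of 3972/7 but (89/6)³ = 704969/216 reaches it, so n = 3.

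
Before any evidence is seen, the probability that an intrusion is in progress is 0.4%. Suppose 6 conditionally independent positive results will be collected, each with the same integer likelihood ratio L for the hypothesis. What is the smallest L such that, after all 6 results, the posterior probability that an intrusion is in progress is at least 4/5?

4

Prior odds = 0.004/0.996 = 1/249.
Target odds = 0.8/0.2 = 4.
Need L⁶ ≥ 4 ÷ (1/249) = 996.
3⁶ = 729 < 996 ≤ 4096 = 4⁶, so L = 4.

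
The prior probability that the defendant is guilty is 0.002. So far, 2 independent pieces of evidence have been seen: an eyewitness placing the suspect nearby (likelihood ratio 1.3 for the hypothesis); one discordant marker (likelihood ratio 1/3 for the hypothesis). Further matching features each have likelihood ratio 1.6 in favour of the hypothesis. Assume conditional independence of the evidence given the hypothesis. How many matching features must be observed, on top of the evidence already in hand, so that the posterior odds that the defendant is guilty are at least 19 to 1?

22

Prior odds = 0.002/0.998 = 1/499.
Combined Bayes factor of the evidence already in hand = 1.3 × (1/3) = 13/30.
Odds after that evidence = (1/499) × 13/30 = 13/14970.
Target odds = 19.
Need 1.6ⁿ ≥ 19 ÷ (13/14970) = 284430/13.
1.6²¹ ≈19342.8 falls short of 284430/13 but 1.6²² ≈30948.5 reaches it, so n = 22.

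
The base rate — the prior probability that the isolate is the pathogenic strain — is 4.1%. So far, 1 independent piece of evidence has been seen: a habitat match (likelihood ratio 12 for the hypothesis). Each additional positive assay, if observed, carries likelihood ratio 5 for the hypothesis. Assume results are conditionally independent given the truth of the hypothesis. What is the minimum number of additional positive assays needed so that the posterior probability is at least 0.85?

Prior odds = 0.041/0.959 = 41/959.
Bayes factor of the evidence already in hand = 12.
Odds after that evidence = (41/959) × 12 = 492/959.
Target odds = 0.85/0.15 = 17/3.
Need 5ⁿ ≥ 17/3 ÷ (492/959) = 16303/1476.
5¹ = 5 falls short of 16303/1476 but 5² = 25 reaches it, so n = 2.

2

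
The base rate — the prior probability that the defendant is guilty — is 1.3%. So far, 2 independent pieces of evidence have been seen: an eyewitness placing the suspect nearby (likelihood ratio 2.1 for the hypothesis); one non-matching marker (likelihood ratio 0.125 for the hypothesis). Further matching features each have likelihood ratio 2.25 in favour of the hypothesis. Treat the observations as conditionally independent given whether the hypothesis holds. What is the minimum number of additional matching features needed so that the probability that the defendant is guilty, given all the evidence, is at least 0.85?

10

Prior odds = 0.013/0.987 = 13/987.
Combined Bayes factor of the evidence already in hand = 2.1 × 0.125 = 0.2625.
Odds after that evidence = (13/987) × 0.2625 = 13/3760.
Target odds = 0.85/0.15 = 17/3.
Need 2.25ⁿ ≥ 17/3 ÷ (13/3760) = 63920/39.
2.25⁹ = 387420489/262144 falls short of 63920/39 but 2.25¹⁰ ≈3325.26 reaches it, so n = 10.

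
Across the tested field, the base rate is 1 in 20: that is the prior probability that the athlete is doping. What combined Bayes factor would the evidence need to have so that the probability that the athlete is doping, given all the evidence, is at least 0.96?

456

Prior odds = 0.05/0.95 = 1/19.
Target odds = 0.96/0.04 = 24.
Required Bayes factor = 24 ÷ (1/19) = 456.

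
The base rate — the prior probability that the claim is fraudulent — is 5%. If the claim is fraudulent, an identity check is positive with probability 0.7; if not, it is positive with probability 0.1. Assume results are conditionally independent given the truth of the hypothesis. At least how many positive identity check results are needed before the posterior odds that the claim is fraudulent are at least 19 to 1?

Prior odds: 0.05 ÷ 0.95 = 1/19.
Likelihood ratio of a positive = 0.7/0.1 = 7.
Target odds = 19.
Need (1/19) × 7ⁿ ≥ 19, i.e. 7ⁿ ≥ 361.
7³ = 343 falls short of 361 but 7⁴ = 2401 reaches it, so n = 4.

4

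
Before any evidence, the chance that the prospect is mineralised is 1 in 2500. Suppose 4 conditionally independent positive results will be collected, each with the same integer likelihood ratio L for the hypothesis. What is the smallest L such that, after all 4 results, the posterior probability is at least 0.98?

19

Prior odds = 0.0004/0.9996 = 1/2499.
Target odds = 0.98/0.02 = 49.
Need L⁴ ≥ 49 ÷ (1/2499) = 122451.
18⁴ = 104976 < 122451 ≤ 130321 = 19⁴, so L = 19.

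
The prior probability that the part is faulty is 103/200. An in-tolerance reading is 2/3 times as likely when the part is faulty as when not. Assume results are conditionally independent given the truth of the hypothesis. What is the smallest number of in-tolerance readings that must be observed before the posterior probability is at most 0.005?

14

Prior odds: 0.515 ÷ 0.485 = 103/97.
Likelihood ratio per in-tolerance reading = 2/3.
Target odds: 0.005 ÷ 0.995 = 1/199.
Require (2/3)ⁿ ≤ 1/199 ÷ (103/97) = 97/20497.
(2/3)¹³ = 8192/1594323 is still above 97/20497 but (2/3)¹⁴ = 16384/4782969 is at or below it, so n = 14.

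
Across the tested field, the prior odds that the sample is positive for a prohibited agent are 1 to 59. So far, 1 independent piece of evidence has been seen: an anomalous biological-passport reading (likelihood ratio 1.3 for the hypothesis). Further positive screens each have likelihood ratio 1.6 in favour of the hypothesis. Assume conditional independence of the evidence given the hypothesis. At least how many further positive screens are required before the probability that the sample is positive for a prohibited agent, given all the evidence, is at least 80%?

12

Prior odds = 1/59.
Bayes factor of the evidence already in hand = 1.3.
Odds after that evidence = (1/59) × 1.3 = 13/590.
Target odds = 0.8/0.2 = 4.
Need 1.6ⁿ ≥ 4 ÷ (13/590) = 2360/13.
1.6¹¹ ≈175.922 falls short of 2360/13 but 1.6¹² ≈281.475 reaches it, so n = 12.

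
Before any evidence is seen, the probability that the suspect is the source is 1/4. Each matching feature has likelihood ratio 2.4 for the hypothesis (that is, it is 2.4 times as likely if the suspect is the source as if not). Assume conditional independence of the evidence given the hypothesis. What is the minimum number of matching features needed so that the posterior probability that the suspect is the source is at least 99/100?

7

Prior odds = 0.25/0.75 = 1/3.
Likelihood ratio per matching feature = 2.4.
Target odds: 0.99 ÷ 0.01 = 99.
Need (1/3) × 2.4ⁿ ≥ 99, i.e. 2.4ⁿ ≥ 297.
2.4⁶ = 2985984/15625 falls short of 297 but 2.4⁷ = 35831808/78125 reaches it, so n = 7.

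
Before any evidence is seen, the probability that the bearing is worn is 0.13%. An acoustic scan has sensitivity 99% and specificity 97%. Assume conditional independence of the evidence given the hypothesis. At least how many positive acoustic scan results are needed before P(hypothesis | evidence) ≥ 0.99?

4

Prior odds: 0.0013 ÷ 0.9987 = 13/9987.
False-positive rate = 1 − 0.97 = 0.03; likelihood ratio of a positive = 0.99/0.03 = 33.
Target odds: 0.99 ÷ 0.01 = 99.
Require 33ⁿ ≥ 99 ÷ (13/9987) = 988713/13.
33³ = 35937 falls short of 988713/13 but 33⁴ = 1185921 reaches it, so n = 4.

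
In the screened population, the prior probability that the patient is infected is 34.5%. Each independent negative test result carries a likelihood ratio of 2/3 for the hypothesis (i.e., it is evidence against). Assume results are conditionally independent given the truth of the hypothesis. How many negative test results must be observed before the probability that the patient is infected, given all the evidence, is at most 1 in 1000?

Prior odds = 0.345/0.655 = 69/131.
Likelihood ratio per negative test result = 2/3.
Target posterior odds = 0.001/0.999 = 1/999.
Require (2/3)ⁿ ≤ 1/999 ÷ (69/131) = 131/68931.
(2/3)¹⁵ = 32768/14348907 is still above 131/68931 but (2/3)¹⁶ = 65536/43046721 is at or below it, so n = 16.

16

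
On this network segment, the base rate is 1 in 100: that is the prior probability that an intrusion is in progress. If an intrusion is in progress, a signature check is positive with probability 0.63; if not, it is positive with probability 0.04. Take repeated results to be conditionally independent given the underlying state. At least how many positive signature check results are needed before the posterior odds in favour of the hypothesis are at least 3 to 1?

Prior odds = 0.01/0.99 = 1/99.
Likelihood ratio of a positive = 0.63/0.04 = 15.75.
Target odds = 3.
Require 15.75ⁿ ≥ 3 ÷ (1/99) = 297.
15.75² = 248.0625 falls short of 297 but 15.75³ = 3906.984375 reaches it, so n = 3.

3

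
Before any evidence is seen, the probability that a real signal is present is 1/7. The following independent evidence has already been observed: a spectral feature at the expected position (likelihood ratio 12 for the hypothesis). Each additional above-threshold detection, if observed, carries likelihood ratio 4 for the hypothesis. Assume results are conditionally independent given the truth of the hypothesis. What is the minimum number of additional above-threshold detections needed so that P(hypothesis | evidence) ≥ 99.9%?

5

Prior odds = (1/7)/(6/7) = 1/6.
Bayes factor of the evidence already in hand = 12.
Odds after that evidence = (1/6) × 12 = 2.
Target odds = 0.999/0.001 = 999.
Need 4ⁿ ≥ 999 ÷ 2 = 499.5.
4⁴ = 256 falls short of 499.5 but 4⁵ = 1024 reaches it, so n = 5.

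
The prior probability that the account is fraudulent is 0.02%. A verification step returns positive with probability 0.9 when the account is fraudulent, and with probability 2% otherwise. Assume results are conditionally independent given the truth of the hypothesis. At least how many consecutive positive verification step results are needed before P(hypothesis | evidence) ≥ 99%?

4

Prior odds = 0.0002/0.9998 = 1/4999.
Likelihood ratio of a positive result = 0.9/0.02 = 45.
Target odds: 0.99 ÷ 0.01 = 99.
Need (1/4999) × 45ⁿ ≥ 99, i.e. 45ⁿ ≥ 494901.
45³ = 91125 falls short of 494901 but 45⁴ = 4100625 reaches it, so n = 4.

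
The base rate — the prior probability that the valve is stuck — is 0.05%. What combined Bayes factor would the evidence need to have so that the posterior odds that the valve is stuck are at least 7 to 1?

13993

Prior odds = 0.0005/0.9995 = 1/1999.
Target odds = 7.
Required Bayes factor = 7 ÷ (1/1999) = 13993.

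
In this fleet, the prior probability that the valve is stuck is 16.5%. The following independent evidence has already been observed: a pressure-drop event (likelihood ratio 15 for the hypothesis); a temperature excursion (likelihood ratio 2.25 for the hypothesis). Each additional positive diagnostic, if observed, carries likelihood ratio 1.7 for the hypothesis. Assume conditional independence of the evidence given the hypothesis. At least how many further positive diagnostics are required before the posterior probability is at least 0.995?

7

Prior odds = 0.165/0.835 = 33/167.
Combined Bayes factor of the evidence already in hand = 15 × 2.25 = 33.75.
Odds after that evidence = (33/167) × 33.75 = 4455/668.
Target odds = 0.995/0.005 = 199.
Need 1.7ⁿ ≥ 199 ÷ (4455/668) = 132932/4455.
1.7⁶ = 24137569/1000000 falls short of 132932/4455 but 1.7⁷ = 410338673/10000000 reaches it, so n = 7.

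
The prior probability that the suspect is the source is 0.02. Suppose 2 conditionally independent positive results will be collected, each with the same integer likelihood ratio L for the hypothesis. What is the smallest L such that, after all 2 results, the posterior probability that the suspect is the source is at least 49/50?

49

Prior odds = 0.02/0.98 = 1/49.
Target odds = 0.98/0.02 = 49.
Need L² ≥ 49 ÷ (1/49) = 2401.
48² = 2304 < 2401 ≤ 2401 = 49², so L = 49.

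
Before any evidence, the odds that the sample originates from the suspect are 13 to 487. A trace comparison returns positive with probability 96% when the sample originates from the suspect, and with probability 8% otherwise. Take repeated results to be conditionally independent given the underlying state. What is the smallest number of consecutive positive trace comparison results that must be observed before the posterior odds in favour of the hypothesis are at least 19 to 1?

Prior odds = 13/487.
Likelihood ratio of a positive result = 0.96/0.08 = 12.
Target odds = 19.
Require 12ⁿ ≥ 19 ÷ (13/487) = 9253/13.
12² = 144 falls short of 9253/13 but 12³ = 1728 reaches it, so n = 3.

3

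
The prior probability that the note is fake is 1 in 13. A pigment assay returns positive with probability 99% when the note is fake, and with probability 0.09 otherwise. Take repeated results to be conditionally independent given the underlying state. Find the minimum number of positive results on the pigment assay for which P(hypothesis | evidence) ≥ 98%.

Prior odds = (1/13)/(12/13) = 1/12.
Likelihood ratio of a positive result = 0.99/0.09 = 11.
Target posterior odds = 0.98/0.02 = 49.
Require 11ⁿ ≥ 49 ÷ (1/12) = 588.
11² = 121 falls short of 588 but 11³ = 1331 reaches it, so n = 3.

3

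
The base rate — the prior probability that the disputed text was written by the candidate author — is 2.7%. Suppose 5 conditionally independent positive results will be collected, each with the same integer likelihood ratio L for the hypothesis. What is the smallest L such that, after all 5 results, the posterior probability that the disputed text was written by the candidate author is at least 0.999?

Prior odds = 0.027/0.973 = 27/973.
Target odds = 0.999/0.001 = 999.
Need L⁵ ≥ 999 ÷ (27/973) = 36001.
8⁵ = 32768 < 36001 ≤ 59049 = 9⁵, so L = 9.

9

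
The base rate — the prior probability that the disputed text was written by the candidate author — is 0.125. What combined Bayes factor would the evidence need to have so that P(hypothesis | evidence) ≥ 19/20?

Prior odds = 0.125/0.875 = 1/7.
Target odds = 0.95/0.05 = 19.
Required Bayes factor = 19 ÷ (1/7) = 133.

133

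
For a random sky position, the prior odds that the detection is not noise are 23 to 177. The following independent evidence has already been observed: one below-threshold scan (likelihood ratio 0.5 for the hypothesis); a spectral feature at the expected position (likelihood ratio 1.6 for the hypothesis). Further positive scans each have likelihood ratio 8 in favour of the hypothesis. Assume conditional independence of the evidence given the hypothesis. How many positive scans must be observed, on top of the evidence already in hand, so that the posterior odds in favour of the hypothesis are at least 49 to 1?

3

Prior odds = 23/177.
Combined Bayes factor of the evidence already in hand = 0.5 × 1.6 = 0.8.
Odds after that evidence = (23/177) × 0.8 = 92/885.
Target odds = 49.
Need 8ⁿ ≥ 49 ÷ (92/885) = 43365/92.
8² = 64 falls short of 43365/92 but 8³ = 512 reaches it, so n = 3.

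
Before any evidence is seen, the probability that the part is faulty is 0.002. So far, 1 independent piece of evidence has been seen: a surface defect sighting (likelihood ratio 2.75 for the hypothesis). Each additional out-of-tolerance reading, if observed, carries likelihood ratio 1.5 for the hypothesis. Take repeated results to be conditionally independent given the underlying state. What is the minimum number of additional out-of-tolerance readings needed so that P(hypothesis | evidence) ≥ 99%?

Prior odds = 0.002/0.998 = 1/499.
Bayes factor of the evidence already in hand = 2.75.
Odds after that evidence = (1/499) × 2.75 = 11/1996.
Target odds = 0.99/0.01 = 99.
Need 1.5ⁿ ≥ 99 ÷ (11/1996) = 17964.
1.5²⁴ ≈16834.1 falls short of 17964 but 1.5²⁵ ≈25251.2 reaches it, so n = 25.

25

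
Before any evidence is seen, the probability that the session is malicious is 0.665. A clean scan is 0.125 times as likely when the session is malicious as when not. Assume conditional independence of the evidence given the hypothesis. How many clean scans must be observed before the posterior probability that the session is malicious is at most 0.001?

Prior odds: 0.665 ÷ 0.335 = 133/67.
Likelihood ratio per clean scan = 0.125.
Target odds: 0.001 ÷ 0.999 = 1/999.
Require 0.125ⁿ ≤ 1/999 ÷ (133/67) = 67/132867.
0.125³ = 0.001953125 is still above 67/132867 but 0.125⁴ = 1/4096 is at or below it, so n = 4.

4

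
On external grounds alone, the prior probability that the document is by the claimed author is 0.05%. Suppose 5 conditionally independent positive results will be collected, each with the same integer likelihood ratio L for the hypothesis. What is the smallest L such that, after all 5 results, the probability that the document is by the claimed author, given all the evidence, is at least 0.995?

Prior odds = 0.0005/0.9995 = 1/1999.
Target odds = 0.995/0.005 = 199.
Need L⁵ ≥ 199 ÷ (1/1999) = 397801.
13⁵ = 371293 < 397801 ≤ 537824 = 14⁵, so L = 14.

14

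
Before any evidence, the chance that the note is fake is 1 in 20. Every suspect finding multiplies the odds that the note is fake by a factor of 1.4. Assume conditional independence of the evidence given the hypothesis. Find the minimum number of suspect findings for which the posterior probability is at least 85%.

Prior odds = 0.05/0.95 = 1/19.
Likelihood ratio per suspect finding = 1.4.
Target posterior odds = 0.85/0.15 = 17/3.
Require 1.4ⁿ ≥ 17/3 ÷ (1/19) = 323/3.
1.4¹³ ≈79.3715 falls short of 323/3 but 1.4¹⁴ ≈111.12 reaches it, so n = 14.

14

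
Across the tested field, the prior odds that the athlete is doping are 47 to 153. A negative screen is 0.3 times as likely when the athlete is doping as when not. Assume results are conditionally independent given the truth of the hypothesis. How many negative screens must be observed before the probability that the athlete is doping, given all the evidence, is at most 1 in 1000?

Prior odds = 47/153.
Likelihood ratio per negative screen = 0.3.
Target odds: 0.001 ÷ 0.999 = 1/999.
Require 0.3ⁿ ≤ 1/999 ÷ (47/153) = 17/5217.
0.3⁴ = 0.0081 is still above 17/5217 but 0.3⁵ = 243/100000 is at or below it, so n = 5.

5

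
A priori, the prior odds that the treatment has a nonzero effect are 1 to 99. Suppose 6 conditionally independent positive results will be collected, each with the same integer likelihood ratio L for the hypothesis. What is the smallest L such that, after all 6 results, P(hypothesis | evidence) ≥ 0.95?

4

Prior odds = 1/99.
Target odds = 0.95/0.05 = 19.
Need L⁶ ≥ 19 ÷ (1/99) = 1881.
3⁶ = 729 < 1881 ≤ 4096 = 4⁶, so L = 4.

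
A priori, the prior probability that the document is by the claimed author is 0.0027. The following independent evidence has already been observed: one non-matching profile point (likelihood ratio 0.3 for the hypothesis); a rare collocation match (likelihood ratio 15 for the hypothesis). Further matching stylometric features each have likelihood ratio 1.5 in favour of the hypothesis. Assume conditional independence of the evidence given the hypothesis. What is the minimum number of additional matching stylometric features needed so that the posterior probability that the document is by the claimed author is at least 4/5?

15

Prior odds = 0.0027/0.9973 = 27/9973.
Combined Bayes factor of the evidence already in hand = 0.3 × 15 = 4.5.
Odds after that evidence = (27/9973) × 4.5 = 243/19946.
Target odds = 0.8/0.2 = 4.
Need 1.5ⁿ ≥ 4 ÷ (243/19946) = 79784/243.
1.5¹⁴ = 4782969/16384 falls short of 79784/243 but 1.5¹⁵ = 14348907/32768 reaches it, so n = 15.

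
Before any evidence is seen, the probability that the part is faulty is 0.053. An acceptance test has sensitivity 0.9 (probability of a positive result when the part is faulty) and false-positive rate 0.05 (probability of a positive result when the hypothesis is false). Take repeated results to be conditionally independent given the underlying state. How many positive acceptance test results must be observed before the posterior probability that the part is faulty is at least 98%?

Prior odds = 0.053/0.947 = 53/947.
Likelihood ratio of a positive result = 0.9/0.05 = 18.
Target odds: 0.98 ÷ 0.02 = 49.
Require 18ⁿ ≥ 49 ÷ (53/947) = 46403/53.
18² = 324 falls short of 46403/53 but 18³ = 5832 reaches it, so n = 3.

3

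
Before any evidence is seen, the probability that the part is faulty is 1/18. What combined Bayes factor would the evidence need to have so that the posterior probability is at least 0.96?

408

Prior odds = (1/18)/(17/18) = 1/17.
Target odds = 0.96/0.04 = 24.
Required Bayes factor = 24 ÷ (1/17) = 408.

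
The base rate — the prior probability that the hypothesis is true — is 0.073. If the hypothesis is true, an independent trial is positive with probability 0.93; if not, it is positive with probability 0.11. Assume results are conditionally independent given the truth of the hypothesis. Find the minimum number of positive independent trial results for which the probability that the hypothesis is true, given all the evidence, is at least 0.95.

Prior odds = 0.073/0.927 = 73/927.
Likelihood ratio of a positive = 0.93/0.11 = 93/11.
Target posterior odds = 0.95/0.05 = 19.
Need (73/927) × (93/11)ⁿ ≥ 19, i.e. (93/11)ⁿ ≥ 17613/73.
(93/11)² = 8649/121 falls short of 17613/73 but (93/11)³ = 804357/1331 reaches it, so n = 3.

3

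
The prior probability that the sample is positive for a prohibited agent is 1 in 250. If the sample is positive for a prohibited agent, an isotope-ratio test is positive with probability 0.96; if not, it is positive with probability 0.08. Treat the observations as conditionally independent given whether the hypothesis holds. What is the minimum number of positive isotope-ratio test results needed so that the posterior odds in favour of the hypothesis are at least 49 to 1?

4

Prior odds = 0.004/0.996 = 1/249.
Likelihood ratio of a positive = 0.96/0.08 = 12.
Target odds = 49.
Need (1/249) × 12ⁿ ≥ 49, i.e. 12ⁿ ≥ 12201.
12³ = 1728 falls short of 12201 but 12⁴ = 20736 reaches it, so n = 4.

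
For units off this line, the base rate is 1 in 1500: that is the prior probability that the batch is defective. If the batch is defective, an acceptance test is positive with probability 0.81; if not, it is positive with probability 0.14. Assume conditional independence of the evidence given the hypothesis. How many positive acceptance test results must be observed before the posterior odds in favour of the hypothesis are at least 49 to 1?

Prior odds = (1/1500)/(1499/1500) = 1/1499.
Likelihood ratio of a positive = 0.81/0.14 = 81/14.
Target odds = 49.
Require (81/14)ⁿ ≥ 49 ÷ (1/1499) = 73451.
(81/14)⁶ ≈37509.6 falls short of 73451 but (81/14)⁷ ≈217020 reaches it, so n = 7.

7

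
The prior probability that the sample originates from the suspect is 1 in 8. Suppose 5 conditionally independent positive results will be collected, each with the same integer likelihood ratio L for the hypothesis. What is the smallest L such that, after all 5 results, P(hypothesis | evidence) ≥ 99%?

Prior odds = 0.125/0.875 = 1/7.
Target odds = 0.99/0.01 = 99.
Need L⁵ ≥ 99 ÷ (1/7) = 693.
3⁵ = 243 < 693 ≤ 1024 = 4⁵, so L = 4.

4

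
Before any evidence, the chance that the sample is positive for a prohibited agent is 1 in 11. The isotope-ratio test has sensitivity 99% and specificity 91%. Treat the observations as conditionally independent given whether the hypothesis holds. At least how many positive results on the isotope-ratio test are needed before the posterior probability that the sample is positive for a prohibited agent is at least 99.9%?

4

Prior odds = (1/11)/(10/11) = 0.1.
False-positive rate = 1 − 0.91 = 0.09; likelihood ratio of a positive = 0.99/0.09 = 11.
Target odds: 0.999 ÷ 0.001 = 999.
Need 0.1 × 11ⁿ ≥ 999, i.e. 11ⁿ ≥ 9990.
11³ = 1331 falls short of 9990 but 11⁴ = 14641 reaches it, so n = 4.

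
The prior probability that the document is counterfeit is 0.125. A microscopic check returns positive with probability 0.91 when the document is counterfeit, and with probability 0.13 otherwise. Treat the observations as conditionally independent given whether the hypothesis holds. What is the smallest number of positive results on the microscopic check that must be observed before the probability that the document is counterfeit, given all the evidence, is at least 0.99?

4

Prior odds: 0.125 ÷ 0.875 = 1/7.
Likelihood ratio of a positive result = 0.91/0.13 = 7.
Target posterior odds = 0.99/0.01 = 99.
Need (1/7) × 7ⁿ ≥ 99, i.e. 7ⁿ ≥ 693.
7³ = 343 falls short of 693 but 7⁴ = 2401 reaches it, so n = 4.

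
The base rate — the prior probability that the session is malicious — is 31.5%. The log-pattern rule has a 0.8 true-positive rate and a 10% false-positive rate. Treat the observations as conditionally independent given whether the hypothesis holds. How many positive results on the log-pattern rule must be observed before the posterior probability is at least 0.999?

Prior odds = 0.315/0.685 = 63/137.
Likelihood ratio of a positive result = 0.8/0.1 = 8.
Target odds: 0.999 ÷ 0.001 = 999.
Need (63/137) × 8ⁿ ≥ 999, i.e. 8ⁿ ≥ 15207/7.
8³ = 512 falls short of 15207/7 but 8⁴ = 4096 reaches it, so n = 4.

4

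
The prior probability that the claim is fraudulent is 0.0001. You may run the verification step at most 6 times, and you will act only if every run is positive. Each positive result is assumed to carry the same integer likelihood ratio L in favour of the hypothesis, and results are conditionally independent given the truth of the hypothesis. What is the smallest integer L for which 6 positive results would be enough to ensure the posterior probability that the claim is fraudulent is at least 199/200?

12

Prior odds = 0.0001/0.9999 = 1/9999.
Target odds = 0.995/0.005 = 199.
Need L⁶ ≥ 199 ÷ (1/9999) = 1989801.
11⁶ = 1771561 < 1989801 ≤ 2985984 = 12⁶, so L = 12.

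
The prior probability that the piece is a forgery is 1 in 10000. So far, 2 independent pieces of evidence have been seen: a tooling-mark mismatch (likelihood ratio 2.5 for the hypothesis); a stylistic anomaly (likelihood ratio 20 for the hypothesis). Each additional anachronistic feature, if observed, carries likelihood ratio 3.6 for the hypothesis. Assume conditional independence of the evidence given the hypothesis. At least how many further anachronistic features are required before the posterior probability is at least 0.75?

Prior odds = 0.0001/0.9999 = 1/9999.
Combined Bayes factor of the evidence already in hand = 2.5 × 20 = 50.
Odds after that evidence = (1/9999) × 50 = 50/9999.
Target odds = 0.75/0.25 = 3.
Need 3.6ⁿ ≥ 3 ÷ (50/9999) = 599.94.
3.6⁴ = 167.9616 falls short of 599.94 but 3.6⁵ = 604.66176 reaches it, so n = 5.

5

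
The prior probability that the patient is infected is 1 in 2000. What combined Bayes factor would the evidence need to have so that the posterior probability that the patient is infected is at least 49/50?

97951

Prior odds = 0.0005/0.9995 = 1/1999.
Target odds = 0.98/0.02 = 49.
Required Bayes factor = 49 ÷ (1/1999) = 97951.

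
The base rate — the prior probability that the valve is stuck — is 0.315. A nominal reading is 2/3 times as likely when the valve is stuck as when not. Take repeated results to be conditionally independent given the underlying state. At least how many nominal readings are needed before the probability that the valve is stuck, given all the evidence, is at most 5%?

Prior odds: 0.315 ÷ 0.685 = 63/137.
Likelihood ratio per nominal reading = 2/3.
Target posterior odds = 0.05/0.95 = 1/19.
Require (2/3)ⁿ ≤ 1/19 ÷ (63/137) = 137/1197.
(2/3)⁵ = 32/243 is still above 137/1197 but (2/3)⁶ = 64/729 is at or below it, so n = 6.

6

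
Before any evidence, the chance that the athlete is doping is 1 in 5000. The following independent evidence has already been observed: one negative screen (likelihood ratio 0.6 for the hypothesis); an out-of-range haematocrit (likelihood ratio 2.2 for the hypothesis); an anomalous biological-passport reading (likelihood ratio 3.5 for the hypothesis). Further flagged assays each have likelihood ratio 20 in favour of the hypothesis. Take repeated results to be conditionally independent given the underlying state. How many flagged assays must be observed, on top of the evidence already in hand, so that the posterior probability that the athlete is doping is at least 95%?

Prior odds = 0.0002/0.9998 = 1/4999.
Combined Bayes factor of the evidence already in hand = 0.6 × 2.2 × 3.5 = 4.62.
Odds after that evidence = (1/4999) × 4.62 = 231/249950.
Target odds = 0.95/0.05 = 19.
Need 20ⁿ ≥ 19 ÷ (231/249950) = 4749050/231.
20³ = 8000 falls short of 4749050/231 but 20⁴ = 160000 reaches it, so n = 4.

4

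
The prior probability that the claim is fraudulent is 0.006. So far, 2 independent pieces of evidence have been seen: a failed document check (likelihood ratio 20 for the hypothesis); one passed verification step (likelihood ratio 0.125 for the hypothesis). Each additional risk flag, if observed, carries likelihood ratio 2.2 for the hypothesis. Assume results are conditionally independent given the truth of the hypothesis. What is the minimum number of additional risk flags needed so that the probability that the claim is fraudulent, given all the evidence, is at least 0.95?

10

Prior odds = 0.006/0.994 = 3/497.
Combined Bayes factor of the evidence already in hand = 20 × 0.125 = 2.5.
Odds after that evidence = (3/497) × 2.5 = 15/994.
Target odds = 0.95/0.05 = 19.
Need 2.2ⁿ ≥ 19 ÷ (15/994) = 18886/15.
2.2⁹ ≈1207.27 falls short of 18886/15 but 2.2¹⁰ ≈2655.99 reaches it, so n = 10.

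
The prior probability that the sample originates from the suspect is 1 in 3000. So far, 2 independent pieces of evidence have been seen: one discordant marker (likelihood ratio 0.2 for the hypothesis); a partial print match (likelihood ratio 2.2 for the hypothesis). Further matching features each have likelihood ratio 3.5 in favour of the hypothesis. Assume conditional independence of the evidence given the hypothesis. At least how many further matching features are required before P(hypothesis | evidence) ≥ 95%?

Prior odds = (1/3000)/(2999/3000) = 1/2999.
Combined Bayes factor of the evidence already in hand = 0.2 × 2.2 = 0.44.
Odds after that evidence = (1/2999) × 0.44 = 11/74975.
Target odds = 0.95/0.05 = 19.
Need 3.5ⁿ ≥ 19 ÷ (11/74975) = 1424525/11.
3.5⁹ = 40353607/512 falls short of 1424525/11 but 3.5¹⁰ = 282475249/1024 reaches it, so n = 10.

10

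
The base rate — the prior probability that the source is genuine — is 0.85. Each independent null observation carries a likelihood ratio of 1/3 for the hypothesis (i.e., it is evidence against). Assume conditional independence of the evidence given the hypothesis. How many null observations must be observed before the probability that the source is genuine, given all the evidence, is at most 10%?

4

Prior odds = 0.85/0.15 = 17/3.
Likelihood ratio per null observation = 1/3.
Target posterior odds = 0.1/0.9 = 1/9.
Need (17/3) × (1/3)ⁿ ≤ 1/9, i.e. (1/3)ⁿ ≤ 1/51.
(1/3)³ = 1/27 is still above 1/51 but (1/3)⁴ = 1/81 is at or below it, so n = 4.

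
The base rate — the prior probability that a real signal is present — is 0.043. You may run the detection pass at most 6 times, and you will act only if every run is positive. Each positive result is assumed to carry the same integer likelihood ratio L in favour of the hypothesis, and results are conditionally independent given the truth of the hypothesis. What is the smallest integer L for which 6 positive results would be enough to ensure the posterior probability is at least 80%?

3

Prior odds = 0.043/0.957 = 43/957.
Target odds = 0.8/0.2 = 4.
Need L⁶ ≥ 4 ÷ (43/957) = 3828/43.
2⁶ = 64 < 3828/43 ≤ 729 = 3⁶, so L = 3.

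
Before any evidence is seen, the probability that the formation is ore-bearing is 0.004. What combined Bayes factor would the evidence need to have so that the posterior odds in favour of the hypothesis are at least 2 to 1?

498

Prior odds = 0.004/0.996 = 1/249.
Target odds = 2.
Required Bayes factor = 2 ÷ (1/249) = 498.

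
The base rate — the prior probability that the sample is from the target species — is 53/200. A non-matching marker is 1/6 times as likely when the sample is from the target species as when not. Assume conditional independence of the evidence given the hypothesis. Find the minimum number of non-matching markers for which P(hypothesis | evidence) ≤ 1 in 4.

Prior odds: 0.265 ÷ 0.735 = 53/147.
Likelihood ratio per non-matching marker = 1/6.
Target odds: 0.25 ÷ 0.75 = 1/3.
Require (1/6)ⁿ ≤ 1/3 ÷ (53/147) = 49/53.
(1/6)¹ = 1/6, which is already at or below the required 49/53; so n = 1.

1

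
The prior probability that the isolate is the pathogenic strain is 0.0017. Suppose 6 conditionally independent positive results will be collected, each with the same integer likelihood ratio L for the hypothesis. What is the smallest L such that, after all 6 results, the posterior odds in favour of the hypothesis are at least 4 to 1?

4

Prior odds = 0.0017/0.9983 = 17/9983.
Target odds = 4.
Need L⁶ ≥ 4 ÷ (17/9983) = 39932/17.
3⁶ = 729 < 39932/17 ≤ 4096 = 4⁶, so L = 4.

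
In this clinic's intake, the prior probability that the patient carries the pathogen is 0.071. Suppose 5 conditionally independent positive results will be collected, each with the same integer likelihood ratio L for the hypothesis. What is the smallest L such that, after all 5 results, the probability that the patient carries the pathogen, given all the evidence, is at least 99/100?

5

Prior odds = 0.071/0.929 = 71/929.
Target odds = 0.99/0.01 = 99.
Need L⁵ ≥ 99 ÷ (71/929) = 91971/71.
4⁵ = 1024 < 91971/71 ≤ 3125 = 5⁵, so L = 5.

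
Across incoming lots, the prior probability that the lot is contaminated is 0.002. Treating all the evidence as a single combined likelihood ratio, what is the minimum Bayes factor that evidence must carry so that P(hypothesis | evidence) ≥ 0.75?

1497

Prior odds = 0.002/0.998 = 1/499.
Target odds = 0.75/0.25 = 3.
Required Bayes factor = 3 ÷ (1/499) = 1497.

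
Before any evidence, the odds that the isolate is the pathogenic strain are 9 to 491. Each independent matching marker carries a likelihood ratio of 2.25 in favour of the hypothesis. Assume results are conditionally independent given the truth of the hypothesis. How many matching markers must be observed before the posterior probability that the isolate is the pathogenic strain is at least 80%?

Prior odds = 9/491.
Likelihood ratio per matching marker = 2.25.
Target odds: 0.8 ÷ 0.2 = 4.
Require 2.25ⁿ ≥ 4 ÷ (9/491) = 1964/9.
2.25⁶ = 531441/4096 falls short of 1964/9 but 2.25⁷ = 4782969/16384 reaches it, so n = 7.

7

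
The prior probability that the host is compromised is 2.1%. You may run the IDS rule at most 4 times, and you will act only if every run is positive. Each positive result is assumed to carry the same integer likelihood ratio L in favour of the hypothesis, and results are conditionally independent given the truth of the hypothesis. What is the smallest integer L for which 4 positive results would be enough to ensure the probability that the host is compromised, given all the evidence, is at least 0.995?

Prior odds = 0.021/0.979 = 21/979.
Target odds = 0.995/0.005 = 199.
Need L⁴ ≥ 199 ÷ (21/979) = 194821/21.
9⁴ = 6561 < 194821/21 ≤ 10000 = 10⁴, so L = 10.

10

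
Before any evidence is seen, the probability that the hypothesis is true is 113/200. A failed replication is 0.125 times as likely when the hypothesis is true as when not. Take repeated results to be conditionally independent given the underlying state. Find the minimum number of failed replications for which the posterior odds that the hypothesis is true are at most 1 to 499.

4

Prior odds: 0.565 ÷ 0.435 = 113/87.
Likelihood ratio per failed replication = 0.125.
Target odds = 1/499.
Require 0.125ⁿ ≤ 1/499 ÷ (113/87) = 87/56387.
0.125³ = 0.001953125 is still above 87/56387 but 0.125⁴ = 1/4096 is at or below it, so n = 4.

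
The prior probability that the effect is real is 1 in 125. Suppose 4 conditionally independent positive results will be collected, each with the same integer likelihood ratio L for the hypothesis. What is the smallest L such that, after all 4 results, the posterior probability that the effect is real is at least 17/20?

Prior odds = 0.008/0.992 = 1/124.
Target odds = 0.85/0.15 = 17/3.
Need L⁴ ≥ 17/3 ÷ (1/124) = 2108/3.
5⁴ = 625 < 2108/3 ≤ 1296 = 6⁴, so L = 6.

6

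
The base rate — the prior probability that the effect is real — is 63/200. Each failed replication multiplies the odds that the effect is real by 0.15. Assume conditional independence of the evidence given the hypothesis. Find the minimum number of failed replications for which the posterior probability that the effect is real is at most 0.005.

3

Prior odds = 0.315/0.685 = 63/137.
Likelihood ratio per failed replication = 0.15.
Target posterior odds = 0.005/0.995 = 1/199.
Require 0.15ⁿ ≤ 1/199 ÷ (63/137) = 137/12537.
0.15² = 0.0225 is still above 137/12537 but 0.15³ = 0.003375 is at or below it, so n = 3.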